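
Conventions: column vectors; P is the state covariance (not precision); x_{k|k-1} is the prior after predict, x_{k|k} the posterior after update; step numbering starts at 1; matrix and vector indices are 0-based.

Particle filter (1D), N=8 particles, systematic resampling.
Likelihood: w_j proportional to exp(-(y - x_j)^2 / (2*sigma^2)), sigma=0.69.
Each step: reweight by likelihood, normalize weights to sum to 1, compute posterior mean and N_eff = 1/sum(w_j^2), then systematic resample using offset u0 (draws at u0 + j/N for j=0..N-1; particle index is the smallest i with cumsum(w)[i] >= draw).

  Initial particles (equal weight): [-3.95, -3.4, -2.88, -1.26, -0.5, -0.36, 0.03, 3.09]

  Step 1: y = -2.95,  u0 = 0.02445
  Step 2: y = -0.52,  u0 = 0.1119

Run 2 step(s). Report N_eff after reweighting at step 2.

N_eff = 3.3482

step 1: w=[0.1586, 0.3665, 0.4510, 0.0226, 0.0008, 0.0004, 0.0000, 0.0000]  mean=-3.2006  Neff=2.7516  idx=[0, 0, 1, 1, 1, 2, 2, 2]
step 2: w=[0.0005, 0.0005, 0.0180, 0.0180, 0.0180, 0.3150, 0.3150, 0.3150]  mean=-2.9091  Neff=3.3482  idx=[5, 5, 5, 6, 6, 7, 7, 7]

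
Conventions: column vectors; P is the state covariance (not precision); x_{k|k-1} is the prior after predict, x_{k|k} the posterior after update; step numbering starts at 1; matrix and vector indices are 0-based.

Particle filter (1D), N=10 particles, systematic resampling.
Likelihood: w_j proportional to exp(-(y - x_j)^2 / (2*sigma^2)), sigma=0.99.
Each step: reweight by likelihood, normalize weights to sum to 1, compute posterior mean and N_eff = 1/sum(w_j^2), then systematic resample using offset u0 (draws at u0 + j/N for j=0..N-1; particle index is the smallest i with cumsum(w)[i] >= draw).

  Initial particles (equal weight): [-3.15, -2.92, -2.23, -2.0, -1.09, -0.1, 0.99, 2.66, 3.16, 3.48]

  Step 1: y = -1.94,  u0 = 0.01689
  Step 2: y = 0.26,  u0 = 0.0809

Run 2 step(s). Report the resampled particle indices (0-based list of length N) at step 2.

resampled_idx = [4, 6, 8, 8, 8, 8, 9, 9, 9, 9]

step 1: w=[0.1207, 0.1561, 0.2441, 0.2543, 0.1762, 0.0453, 0.0032, 0.0000, 0.0000, 0.0000]  mean=-2.0826  Neff=5.0934  idx=[0, 0, 1, 2, 2, 2, 3, 3, 4, 4]
step 2: w=[0.0025, 0.0025, 0.0053, 0.0393, 0.0393, 0.0393, 0.0687, 0.0687, 0.3671, 0.3671]  mean=-1.3696  Neff=3.5249  idx=[4, 6, 8, 8, 8, 8, 9, 9, 9, 9]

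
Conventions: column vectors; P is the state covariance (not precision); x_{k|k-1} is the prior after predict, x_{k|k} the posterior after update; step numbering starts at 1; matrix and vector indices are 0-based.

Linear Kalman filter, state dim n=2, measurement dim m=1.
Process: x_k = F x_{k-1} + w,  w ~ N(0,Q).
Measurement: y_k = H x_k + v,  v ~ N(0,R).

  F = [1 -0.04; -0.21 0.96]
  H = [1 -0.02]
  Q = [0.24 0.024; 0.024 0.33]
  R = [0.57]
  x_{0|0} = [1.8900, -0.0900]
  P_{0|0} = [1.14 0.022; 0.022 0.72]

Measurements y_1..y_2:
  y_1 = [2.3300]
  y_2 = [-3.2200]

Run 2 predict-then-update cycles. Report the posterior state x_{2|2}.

x_post = [-0.6828, -0.2013]

step 1: x^-=[1.8936, -0.4833]  P^-=[1.3794 -0.2217; -0.2217 1.0350]  S=[1.9587]  K=[0.7065; -0.1238]  nu=[0.4267]  x^+=[2.1951, -0.5361]  P^+=[0.4017 -0.0505; -0.0505 1.0049]
step 2: x^-=[2.2165, -0.9756]  P^-=[0.6473 -0.1478; -0.1478 1.2942]  S=[1.2238]  K=[0.5314; -0.1419]  nu=[-5.4561]  x^+=[-0.6828, -0.2013]  P^+=[0.3018 -0.0555; -0.0555 1.2696]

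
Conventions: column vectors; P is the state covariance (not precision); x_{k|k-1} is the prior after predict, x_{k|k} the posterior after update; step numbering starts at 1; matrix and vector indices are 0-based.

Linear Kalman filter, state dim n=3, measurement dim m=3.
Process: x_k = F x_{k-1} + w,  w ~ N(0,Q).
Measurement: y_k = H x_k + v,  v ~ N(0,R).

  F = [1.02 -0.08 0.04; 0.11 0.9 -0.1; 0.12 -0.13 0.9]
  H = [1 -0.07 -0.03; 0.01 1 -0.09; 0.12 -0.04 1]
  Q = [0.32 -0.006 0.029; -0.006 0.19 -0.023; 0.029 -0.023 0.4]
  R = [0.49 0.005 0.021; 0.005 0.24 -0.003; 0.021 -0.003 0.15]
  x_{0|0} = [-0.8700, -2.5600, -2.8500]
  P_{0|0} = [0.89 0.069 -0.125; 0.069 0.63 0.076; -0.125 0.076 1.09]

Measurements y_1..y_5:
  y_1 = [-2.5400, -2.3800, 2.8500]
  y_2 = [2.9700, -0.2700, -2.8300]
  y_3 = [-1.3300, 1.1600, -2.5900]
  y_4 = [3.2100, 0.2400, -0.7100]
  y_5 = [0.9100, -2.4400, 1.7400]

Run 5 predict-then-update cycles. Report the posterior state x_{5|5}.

step 1: x^-=[-0.7966, -2.1147, -2.3366]  P^-=[1.2298 0.1224 0.0527; 0.1224 0.7247 -0.1249; 0.0527 -0.1249 1.2594]  S=[1.7036 0.0905 0.1880; 0.0905 0.9999 -0.2546; 0.1880 -0.2546 1.4498]  K=[0.7053 0.0808 0.0575; 0.0008 0.7461 0.0349; -0.0837 -0.0044 0.8866]  nu=[-1.9615, -0.4676, 5.1976]  x^+=[-1.9189, -2.2837, 2.4379]  P^+=[0.3479 0.0177 -0.0178; 0.0177 0.1795 0.0081; -0.0178 0.0081 0.1337]
step 2: x^-=[-1.6771, -2.5102, 2.2607]  P^-=[0.6789 0.0377 0.0587; 0.0377 0.3434 -0.0447; 0.0587 -0.0447 0.5101]  S=[1.1621 0.0226 0.1478; 0.0226 0.5963 -0.1022; 0.1478 -0.1022 0.6877]  K=[0.5681 0.0594 0.0883; 0.0005 0.5847 0.0084; -0.0569 -0.0178 0.7641]  nu=[4.5392, 2.4604, -4.9899]  x^+=[0.6070, -1.1114, -1.8541]  P^+=[0.2812 0.0133 -0.0082; 0.0133 0.1405 0.0035; -0.0082 0.0035 0.1146]
step 3: x^-=[0.6339, -0.7480, -1.4513]  P^-=[0.6108 0.0280 0.0593; 0.0280 0.3105 -0.0426; 0.0593 -0.0426 0.4962]  S=[1.0951 0.0144 0.1409; 0.0144 0.5627 -0.0988; 0.1409 -0.0988 0.6729]  K=[0.5421 0.0531 0.0896; -0.0012 0.5602 0.0057; -0.0542 -0.0194 0.7591]  nu=[-2.0598, 1.7711, -1.2447]  x^+=[-0.5003, 0.2394, -2.3188]  P^+=[0.2684 0.0119 -0.0071; 0.0119 0.1346 0.0031; -0.0071 0.0031 0.1138]
step 4: x^-=[-0.6222, 0.3923, -2.1781]  P^-=[0.5977 0.0256 0.0589; 0.0256 0.3053 -0.0424; 0.0589 -0.0424 0.4957]  S=[1.0824 0.0122 0.1391; 0.0122 0.5574 -0.0986; 0.1391 -0.0986 0.6720]  K=[0.5369 0.0511 0.0892; -0.0019 0.5560 0.0053; -0.0539 -0.0196 0.7589]  nu=[3.7943, -0.3421, 1.5584]  x^+=[1.5366, 0.2032, -1.1932]  P^+=[0.2658 0.0114 -0.0069; 0.0114 0.1336 0.0031; -0.0069 0.0031 0.1137]
step 5: x^-=[1.5034, 0.4712, -0.9159]  P^-=[0.5951 0.0249 0.0588; 0.0249 0.3044 -0.0424; 0.0588 -0.0424 0.4956]  S=[1.0799 0.0116 0.1387; 0.0116 0.5565 -0.0987; 0.1387 -0.0987 0.6719]  K=[0.5359 0.0506 0.0891; -0.0021 0.5553 0.0052; -0.0538 -0.0196 0.7589]  nu=[-0.5879, -3.0087, 2.4943]  x^+=[1.2583, -1.1851, 1.0675]  P^+=[0.2653 0.0113 -0.0069; 0.0113 0.1334 0.0031; -0.0069 0.0031 0.1137]

x_post = [1.2583, -1.1851, 1.0675]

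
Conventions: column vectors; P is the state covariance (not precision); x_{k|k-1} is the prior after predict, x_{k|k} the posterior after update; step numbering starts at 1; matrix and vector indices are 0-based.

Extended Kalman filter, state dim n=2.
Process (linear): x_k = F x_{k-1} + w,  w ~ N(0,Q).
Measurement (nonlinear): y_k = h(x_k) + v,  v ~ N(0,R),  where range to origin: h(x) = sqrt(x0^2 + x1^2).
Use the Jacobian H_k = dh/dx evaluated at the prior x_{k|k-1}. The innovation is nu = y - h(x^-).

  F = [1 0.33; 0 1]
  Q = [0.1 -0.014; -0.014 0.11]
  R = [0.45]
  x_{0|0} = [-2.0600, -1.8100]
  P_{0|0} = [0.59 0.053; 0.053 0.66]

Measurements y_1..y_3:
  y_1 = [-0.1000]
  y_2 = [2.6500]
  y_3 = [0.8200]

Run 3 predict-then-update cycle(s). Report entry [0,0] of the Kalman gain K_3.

K[0,0] = -0.4044

step 1: x^-=[-2.6573, -1.8100]  P^-=[0.7969 0.2568; 0.2568 0.7700]  H_jac=[-0.8265 -0.5630]  S=[1.4773]  K=[-0.5437; -0.4371]  nu=[-3.3152]  x^+=[-0.8550, -0.3610]  P^+=[0.3602 -0.0943; -0.0943 0.4878]
step 2: x^-=[-0.9741, -0.3610]  P^-=[0.4511 0.0527; 0.0527 0.5978]  H_jac=[-0.9377 -0.3475]  S=[0.9532]  K=[-0.4630; -0.2698]  nu=[1.6112]  x^+=[-1.7201, -0.7956]  P^+=[0.2468 -0.0663; -0.0663 0.5284]
step 3: x^-=[-1.9826, -0.7956]  P^-=[0.3605 0.0940; 0.0940 0.6384]  H_jac=[-0.9281 -0.3724]  S=[0.9141]  K=[-0.4044; -0.3556]  nu=[-1.3163]  x^+=[-1.4504, -0.3276]  P^+=[0.2111 -0.0374; -0.0374 0.5228]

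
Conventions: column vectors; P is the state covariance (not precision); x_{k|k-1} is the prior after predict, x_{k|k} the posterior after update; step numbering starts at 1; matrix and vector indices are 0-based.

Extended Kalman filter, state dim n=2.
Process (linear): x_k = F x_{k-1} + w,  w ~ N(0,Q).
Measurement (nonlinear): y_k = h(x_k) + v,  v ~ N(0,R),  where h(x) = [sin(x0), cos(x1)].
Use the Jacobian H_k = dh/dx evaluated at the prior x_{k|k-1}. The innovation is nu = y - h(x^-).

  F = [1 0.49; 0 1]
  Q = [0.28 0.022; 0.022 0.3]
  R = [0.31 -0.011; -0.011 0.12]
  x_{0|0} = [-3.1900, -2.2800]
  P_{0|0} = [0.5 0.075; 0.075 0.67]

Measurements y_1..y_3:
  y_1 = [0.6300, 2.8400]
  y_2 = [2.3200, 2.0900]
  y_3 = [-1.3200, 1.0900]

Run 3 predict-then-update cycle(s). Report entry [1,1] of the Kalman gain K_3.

step 1: x^-=[-4.3072, -2.2800]  P^-=[1.0144 0.4253; 0.4253 0.9700]  H_jac=[-0.3942 0.0000; 0.0000 0.7589]  S=[0.4676 -0.1382; -0.1382 0.6786]  K=[-0.7603 0.3207; -0.0403 1.0765]  nu=[-0.2890, 3.4912]  x^+=[-2.9677, 1.4900]  P^+=[0.6068 0.0617; 0.0617 0.1708]
step 2: x^-=[-2.2376, 1.4900]  P^-=[0.9884 0.1674; 0.1674 0.4708]  H_jac=[-0.6185 0.0000; 0.0000 -0.9967]  S=[0.6881 0.0922; 0.0922 0.5877]  K=[-0.8686 -0.1477; -0.0444 -0.7915]  nu=[3.1058, 2.0093]  x^+=[-5.2320, -0.2383]  P^+=[0.4328 0.0082; 0.0082 0.0948]
step 3: x^-=[-5.3488, -0.2383]  P^-=[0.7435 0.0766; 0.0766 0.3948]  H_jac=[0.5943 0.0000; 0.0000 0.2360]  S=[0.5726 -0.0002; -0.0002 0.1420]  K=[0.7718 0.1288; 0.0798 0.6564]  nu=[-2.1242, 0.1183]  x^+=[-6.9730, -0.3302]  P^+=[0.4002 0.0295; 0.0295 0.3300]

K[1,1] = 0.6564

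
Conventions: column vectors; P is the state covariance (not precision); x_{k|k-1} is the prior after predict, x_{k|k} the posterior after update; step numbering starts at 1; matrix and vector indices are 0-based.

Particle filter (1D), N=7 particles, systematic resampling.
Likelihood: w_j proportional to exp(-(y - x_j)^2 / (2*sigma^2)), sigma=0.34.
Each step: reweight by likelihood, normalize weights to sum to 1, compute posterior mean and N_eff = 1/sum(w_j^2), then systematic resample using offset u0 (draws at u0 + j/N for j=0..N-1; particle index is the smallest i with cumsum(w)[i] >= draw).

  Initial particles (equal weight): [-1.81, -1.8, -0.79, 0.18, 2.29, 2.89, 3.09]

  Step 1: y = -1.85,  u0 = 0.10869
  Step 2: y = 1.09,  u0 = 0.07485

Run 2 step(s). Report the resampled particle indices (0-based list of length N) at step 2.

resampled_idx = [0, 1, 2, 3, 4, 5, 6]

step 1: w=[0.4990, 0.4971, 0.0039, 0.0000, 0.0000, 0.0000, 0.0000]  mean=-1.8011  Neff=2.0156  idx=[0, 0, 0, 1, 1, 1, 1]
step 2: w=[0.1229, 0.1229, 0.1229, 0.1578, 0.1578, 0.1578, 0.1578]  mean=-1.8037  Neff=6.8988  idx=[0, 1, 2, 3, 4, 5, 6]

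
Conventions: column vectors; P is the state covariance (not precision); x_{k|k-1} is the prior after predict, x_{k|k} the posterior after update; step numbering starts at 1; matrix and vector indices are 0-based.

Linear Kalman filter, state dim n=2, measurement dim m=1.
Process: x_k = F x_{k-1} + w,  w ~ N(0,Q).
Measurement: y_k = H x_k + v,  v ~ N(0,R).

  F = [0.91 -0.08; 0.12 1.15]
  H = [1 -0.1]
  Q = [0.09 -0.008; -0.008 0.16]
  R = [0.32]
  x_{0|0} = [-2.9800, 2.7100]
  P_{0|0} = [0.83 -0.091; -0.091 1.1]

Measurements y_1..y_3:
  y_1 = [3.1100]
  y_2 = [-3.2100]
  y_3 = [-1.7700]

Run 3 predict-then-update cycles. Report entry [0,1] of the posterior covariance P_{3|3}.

P_post[0,1] = 0.0505

step 1: x^-=[-2.9286, 2.7589]  P^-=[0.7976 -0.1129; -0.1129 1.6016]  S=[1.1562]  K=[0.6996; -0.2362]  nu=[6.3145]  x^+=[1.4891, 1.2675]  P^+=[0.2317 0.0781; 0.0781 1.5371]
step 2: x^-=[1.2537, 1.6363]  P^-=[0.2803 -0.0431; -0.0431 2.2177]  S=[0.6311]  K=[0.4510; -0.4197]  nu=[-4.3001]  x^+=[-0.6856, 3.4410]  P^+=[0.1520 0.0764; 0.0764 2.1065]
step 3: x^-=[-0.8992, 3.8749]  P^-=[0.2182 -0.1060; -0.1060 2.9692]  S=[0.5891]  K=[0.3884; -0.6840]  nu=[-0.4833]  x^+=[-1.0869, 4.2055]  P^+=[0.1293 0.0505; 0.0505 2.6935]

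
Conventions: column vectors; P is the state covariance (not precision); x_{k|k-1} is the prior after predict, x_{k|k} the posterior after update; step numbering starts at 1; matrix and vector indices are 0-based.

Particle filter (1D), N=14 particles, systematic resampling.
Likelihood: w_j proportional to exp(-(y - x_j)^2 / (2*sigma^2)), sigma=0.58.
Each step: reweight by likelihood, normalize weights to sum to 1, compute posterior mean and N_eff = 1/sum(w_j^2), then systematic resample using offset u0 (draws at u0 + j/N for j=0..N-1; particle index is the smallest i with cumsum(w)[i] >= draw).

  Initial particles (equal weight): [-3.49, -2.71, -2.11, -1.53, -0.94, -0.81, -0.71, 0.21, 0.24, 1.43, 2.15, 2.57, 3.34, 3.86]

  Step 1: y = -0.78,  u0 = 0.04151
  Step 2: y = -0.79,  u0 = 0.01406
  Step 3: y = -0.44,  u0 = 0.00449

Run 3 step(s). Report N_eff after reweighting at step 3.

N_eff = 13.2446

step 1: w=[0.0000, 0.0010, 0.0184, 0.1108, 0.2462, 0.2554, 0.2539, 0.0596, 0.0545, 0.0002, 0.0000, 0.0000, 0.0000, 0.0000]  mean=-0.8039  Neff=4.7748  idx=[3, 3, 4, 4, 4, 5, 5, 5, 5, 6, 6, 6, 7, 8]
step 2: w=[0.0396, 0.0396, 0.0864, 0.0864, 0.0864, 0.0893, 0.0893, 0.0893, 0.0893, 0.0885, 0.0885, 0.0885, 0.0202, 0.0185]  mean=-0.8342  Neff=12.2378  idx=[0, 2, 2, 3, 4, 5, 6, 6, 7, 8, 9, 10, 10, 11]
step 3: w=[0.0161, 0.0651, 0.0651, 0.0651, 0.0651, 0.0770, 0.0770, 0.0770, 0.0770, 0.0770, 0.0847, 0.0847, 0.0847, 0.0847]  mean=-0.8216  Neff=13.2446  idx=[0, 1, 3, 4, 5, 6, 7, 7, 8, 9, 10, 11, 12, 13]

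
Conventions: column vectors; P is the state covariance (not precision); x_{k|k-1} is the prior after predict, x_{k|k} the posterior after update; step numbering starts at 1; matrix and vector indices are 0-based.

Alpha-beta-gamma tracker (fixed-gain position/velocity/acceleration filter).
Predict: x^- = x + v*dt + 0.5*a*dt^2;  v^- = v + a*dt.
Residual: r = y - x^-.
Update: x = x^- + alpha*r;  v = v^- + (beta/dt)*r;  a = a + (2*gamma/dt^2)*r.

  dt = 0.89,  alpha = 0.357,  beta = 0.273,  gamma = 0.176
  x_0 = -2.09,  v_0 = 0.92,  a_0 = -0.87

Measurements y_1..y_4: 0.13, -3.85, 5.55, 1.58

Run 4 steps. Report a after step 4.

step 1: x_pred=-1.6158  r=1.7458  x^+=-0.9925  v^+=0.6812  a^+=-0.0942
step 2: x_pred=-0.4236  r=-3.4264  x^+=-1.6468  v^+=-0.4537  a^+=-1.6169
step 3: x_pred=-2.6909  r=8.2409  x^+=0.2511  v^+=0.6352  a^+=2.0453
step 4: x_pred=1.6264  r=-0.0464  x^+=1.6098  v^+=2.4412  a^+=2.0247

a_post = 2.0247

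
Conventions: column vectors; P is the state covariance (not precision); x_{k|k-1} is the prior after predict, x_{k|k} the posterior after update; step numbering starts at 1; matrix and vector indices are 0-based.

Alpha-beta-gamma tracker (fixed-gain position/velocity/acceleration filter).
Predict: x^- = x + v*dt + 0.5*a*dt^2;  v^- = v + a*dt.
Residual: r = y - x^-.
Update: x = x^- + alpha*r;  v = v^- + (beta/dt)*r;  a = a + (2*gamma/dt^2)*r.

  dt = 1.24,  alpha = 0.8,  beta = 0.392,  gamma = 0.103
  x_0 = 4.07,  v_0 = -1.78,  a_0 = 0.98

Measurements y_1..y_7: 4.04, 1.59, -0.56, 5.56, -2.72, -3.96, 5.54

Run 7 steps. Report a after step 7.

step 1: x_pred=2.6162  r=1.4238  x^+=3.7552  v^+=-0.1147  a^+=1.1708
step 2: x_pred=4.5131  r=-2.9231  x^+=2.1746  v^+=0.4130  a^+=0.7791
step 3: x_pred=3.2857  r=-3.8457  x^+=0.2091  v^+=0.1633  a^+=0.2639
step 4: x_pred=0.6146  r=4.9454  x^+=4.5709  v^+=2.0540  a^+=0.9265
step 5: x_pred=7.8301  r=-10.5501  x^+=-0.6100  v^+=-0.1324  a^+=-0.4870
step 6: x_pred=-1.1485  r=-2.8115  x^+=-3.3977  v^+=-1.6250  a^+=-0.8636
step 7: x_pred=-6.0767  r=11.6167  x^+=3.2167  v^+=0.9764  a^+=0.6927

a_post = 0.6927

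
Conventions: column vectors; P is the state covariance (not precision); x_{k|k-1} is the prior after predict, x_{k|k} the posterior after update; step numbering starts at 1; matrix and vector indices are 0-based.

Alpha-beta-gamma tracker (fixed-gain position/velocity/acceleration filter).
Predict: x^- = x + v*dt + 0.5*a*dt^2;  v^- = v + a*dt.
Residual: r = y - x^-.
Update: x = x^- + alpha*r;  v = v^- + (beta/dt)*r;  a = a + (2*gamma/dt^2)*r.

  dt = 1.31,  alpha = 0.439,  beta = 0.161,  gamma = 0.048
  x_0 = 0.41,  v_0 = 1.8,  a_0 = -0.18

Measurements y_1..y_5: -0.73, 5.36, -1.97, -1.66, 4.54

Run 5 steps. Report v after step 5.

v_post = -1.3291

step 1: x_pred=2.6136  r=-3.3436  x^+=1.1457  v^+=1.1533  a^+=-0.3670
step 2: x_pred=2.3416  r=3.0184  x^+=3.6667  v^+=1.0434  a^+=-0.1982
step 3: x_pred=4.8635  r=-6.8335  x^+=1.8636  v^+=-0.0561  a^+=-0.5805
step 4: x_pred=1.2921  r=-2.9521  x^+=-0.0039  v^+=-1.1793  a^+=-0.7456
step 5: x_pred=-2.1885  r=6.7285  x^+=0.7653  v^+=-1.3291  a^+=-0.3692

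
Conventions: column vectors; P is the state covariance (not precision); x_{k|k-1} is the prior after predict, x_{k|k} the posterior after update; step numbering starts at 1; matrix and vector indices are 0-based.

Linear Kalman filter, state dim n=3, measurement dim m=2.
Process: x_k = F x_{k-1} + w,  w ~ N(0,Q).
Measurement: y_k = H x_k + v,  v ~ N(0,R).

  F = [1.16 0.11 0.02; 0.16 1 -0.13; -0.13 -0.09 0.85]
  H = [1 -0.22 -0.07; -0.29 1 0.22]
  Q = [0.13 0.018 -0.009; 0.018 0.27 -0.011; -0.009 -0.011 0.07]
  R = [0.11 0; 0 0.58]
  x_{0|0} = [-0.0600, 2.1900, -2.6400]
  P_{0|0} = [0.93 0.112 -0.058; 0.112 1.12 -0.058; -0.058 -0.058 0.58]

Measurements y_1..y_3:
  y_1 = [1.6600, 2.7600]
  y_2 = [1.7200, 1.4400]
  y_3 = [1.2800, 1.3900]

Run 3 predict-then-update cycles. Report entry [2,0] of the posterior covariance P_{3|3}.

P_post[2,0] = -0.0233

step 1: x^-=[0.1185, 2.5236, -2.4333]  P^-=[1.4208 0.4524 -0.2261; 0.4524 1.4769 -0.2703; -0.2261 -0.2703 0.5382]  S=[1.4292 -0.2863; -0.2863 1.8500]  K=[0.9645 0.1442; 0.2495 0.7339; -0.1572 -0.0710]  nu=[1.9264, 0.8061]  x^+=[2.0926, 3.5957, -2.7933]  P^+=[0.1326 0.1257 -0.0166; 0.1257 0.4964 -0.1560; -0.0166 -0.1560 0.4999]
step 2: x^-=[2.7671, 4.2937, -2.9700]  P^-=[0.3453 0.2455 -0.0710; 0.2455 0.8597 -0.2688; -0.0710 -0.2688 0.4679]  S=[0.3928 -0.0205; -0.0205 1.2398]  K=[0.7602 0.1173; 0.2224 0.5920; -0.1198 -0.1191]  nu=[-0.3104, -1.3978]  x^+=[2.3672, 3.3971, -2.7663]  P^+=[0.1048 0.1028 -0.0200; 0.1028 0.4112 -0.1729; -0.0200 -0.1729 0.4453]
step 3: x^-=[3.0643, 4.1355, -2.9648]  P^-=[0.3008 0.2046 -0.0691; 0.2046 0.7701 -0.2663; -0.0691 -0.2663 0.4301]  S=[0.3616 -0.0307; -0.0307 1.1692]  K=[0.7297 0.1065; 0.1966 0.5630; -0.1236 -0.1329]  nu=[-1.0820, -1.2046]  x^+=[2.1464, 3.2446, -2.6710]  P^+=[0.0997 0.0958 -0.0233; 0.0958 0.3924 -0.1729; -0.0233 -0.1729 0.4049]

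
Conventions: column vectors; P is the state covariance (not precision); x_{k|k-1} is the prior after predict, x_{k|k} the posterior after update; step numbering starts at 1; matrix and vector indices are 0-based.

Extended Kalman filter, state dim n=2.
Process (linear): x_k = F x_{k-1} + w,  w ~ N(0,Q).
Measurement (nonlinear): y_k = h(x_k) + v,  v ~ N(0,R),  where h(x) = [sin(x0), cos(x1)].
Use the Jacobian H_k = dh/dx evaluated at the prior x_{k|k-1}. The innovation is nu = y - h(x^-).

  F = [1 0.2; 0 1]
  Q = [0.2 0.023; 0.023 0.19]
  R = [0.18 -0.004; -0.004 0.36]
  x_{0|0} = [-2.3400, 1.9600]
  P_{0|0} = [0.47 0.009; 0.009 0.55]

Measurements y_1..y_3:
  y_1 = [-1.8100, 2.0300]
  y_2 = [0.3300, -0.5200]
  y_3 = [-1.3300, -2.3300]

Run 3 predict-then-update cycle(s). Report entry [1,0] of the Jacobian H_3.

step 1: x^-=[-1.9480, 1.9600]  P^-=[0.6956 0.1420; 0.1420 0.7400]  H_jac=[-0.3683 0.0000; 0.0000 -0.9252]  S=[0.2744 0.0444; 0.0444 0.9935]  K=[-0.9191 -0.0912; -0.0797 -0.6856]  nu=[-0.8803, 2.4095]  x^+=[-1.3586, 0.3782]  P^+=[0.4482 0.0315; 0.0315 0.2664]
step 2: x^-=[-1.2830, 0.3782]  P^-=[0.6714 0.1078; 0.1078 0.4564]  H_jac=[0.2838 0.0000; 0.0000 -0.3693]  S=[0.2341 -0.0153; -0.0153 0.4222]  K=[0.8098 -0.0649; 0.1049 -0.3954]  nu=[1.2889, -1.4493]  x^+=[-0.1451, 1.0864]  P^+=[0.5145 0.0721; 0.0721 0.3866]
step 3: x^-=[0.0722, 1.0864]  P^-=[0.7588 0.1724; 0.1724 0.5766]  H_jac=[0.9974 0.0000; 0.0000 -0.8850]  S=[0.9348 -0.1562; -0.1562 0.8115]  K=[0.8040 -0.0333; 0.0815 -0.6131]  nu=[-1.4021, -2.7957]  x^+=[-0.9621, 2.6860]  P^+=[0.1452 0.0172; 0.0172 0.2498]

H_jac[1,0] = 0.0000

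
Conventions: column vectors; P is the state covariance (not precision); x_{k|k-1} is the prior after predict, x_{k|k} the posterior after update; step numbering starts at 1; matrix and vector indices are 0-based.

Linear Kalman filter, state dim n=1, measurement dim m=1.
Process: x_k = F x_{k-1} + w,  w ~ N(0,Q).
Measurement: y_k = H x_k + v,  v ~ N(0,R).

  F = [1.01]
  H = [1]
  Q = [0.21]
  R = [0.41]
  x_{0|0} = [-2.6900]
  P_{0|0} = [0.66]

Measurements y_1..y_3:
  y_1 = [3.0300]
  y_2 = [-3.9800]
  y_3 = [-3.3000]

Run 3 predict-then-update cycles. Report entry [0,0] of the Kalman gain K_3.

step 1: x^-=[-2.7169]  P^-=[0.8833]  S=[1.2933]  K=[0.6830]  nu=[5.7469]  x^+=[1.2081]  P^+=[0.2800]
step 2: x^-=[1.2202]  P^-=[0.4956]  S=[0.9056]  K=[0.5473]  nu=[-5.2002]  x^+=[-1.6258]  P^+=[0.2244]
step 3: x^-=[-1.6421]  P^-=[0.4389]  S=[0.8489]  K=[0.5170]  nu=[-1.6579]  x^+=[-2.4993]  P^+=[0.2120]

K[0,0] = 0.5170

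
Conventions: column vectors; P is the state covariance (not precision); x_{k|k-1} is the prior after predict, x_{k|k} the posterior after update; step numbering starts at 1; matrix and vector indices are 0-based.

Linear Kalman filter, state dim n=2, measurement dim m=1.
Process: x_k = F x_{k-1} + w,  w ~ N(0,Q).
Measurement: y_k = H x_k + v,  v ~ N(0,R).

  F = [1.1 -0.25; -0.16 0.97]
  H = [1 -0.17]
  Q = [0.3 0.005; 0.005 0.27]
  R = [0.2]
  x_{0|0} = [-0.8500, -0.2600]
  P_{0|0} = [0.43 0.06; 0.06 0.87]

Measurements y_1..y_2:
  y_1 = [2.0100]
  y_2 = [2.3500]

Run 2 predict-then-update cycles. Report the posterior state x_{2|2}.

x_post = [2.0014, -1.4627]

step 1: x^-=[-0.8700, -0.1162]  P^-=[0.8417 -0.2152; -0.2152 1.0810]  S=[1.1461]  K=[0.7663; -0.3481]  nu=[2.8602]  x^+=[1.3218, -1.1120]  P^+=[0.1687 0.0905; 0.0905 0.9421]
step 2: x^-=[1.7320, -1.2901]  P^-=[0.5132 -0.1529; -0.1529 1.1326]  S=[0.7979]  K=[0.6757; -0.4330]  nu=[0.3987]  x^+=[2.0014, -1.4627]  P^+=[0.1488 0.0805; 0.0805 0.9830]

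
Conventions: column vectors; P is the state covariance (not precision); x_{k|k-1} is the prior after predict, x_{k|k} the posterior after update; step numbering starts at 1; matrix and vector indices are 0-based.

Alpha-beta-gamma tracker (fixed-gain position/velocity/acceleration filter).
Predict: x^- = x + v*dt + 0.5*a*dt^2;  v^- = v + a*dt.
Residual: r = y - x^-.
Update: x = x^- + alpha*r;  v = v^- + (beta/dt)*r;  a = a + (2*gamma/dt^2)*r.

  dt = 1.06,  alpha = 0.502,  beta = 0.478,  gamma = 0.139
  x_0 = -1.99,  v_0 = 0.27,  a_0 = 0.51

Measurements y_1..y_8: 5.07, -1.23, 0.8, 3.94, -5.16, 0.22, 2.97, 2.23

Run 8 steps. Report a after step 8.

a_post = 2.8530

step 1: x_pred=-1.4173  r=6.4873  x^+=1.8393  v^+=3.7360  a^+=2.1151
step 2: x_pred=6.9877  r=-8.2177  x^+=2.8624  v^+=2.2722  a^+=0.0819
step 3: x_pred=5.3170  r=-4.5170  x^+=3.0495  v^+=0.3221  a^+=-1.0357
step 4: x_pred=2.8090  r=1.1310  x^+=3.3768  v^+=-0.2658  a^+=-0.7559
step 5: x_pred=2.6704  r=-7.8304  x^+=-1.2605  v^+=-4.5981  a^+=-2.6933
step 6: x_pred=-7.6475  r=7.8675  x^+=-3.6980  v^+=-3.9052  a^+=-0.7467
step 7: x_pred=-8.2570  r=11.2270  x^+=-2.6211  v^+=0.3661  a^+=2.0311
step 8: x_pred=-1.0920  r=3.3220  x^+=0.5757  v^+=4.0170  a^+=2.8530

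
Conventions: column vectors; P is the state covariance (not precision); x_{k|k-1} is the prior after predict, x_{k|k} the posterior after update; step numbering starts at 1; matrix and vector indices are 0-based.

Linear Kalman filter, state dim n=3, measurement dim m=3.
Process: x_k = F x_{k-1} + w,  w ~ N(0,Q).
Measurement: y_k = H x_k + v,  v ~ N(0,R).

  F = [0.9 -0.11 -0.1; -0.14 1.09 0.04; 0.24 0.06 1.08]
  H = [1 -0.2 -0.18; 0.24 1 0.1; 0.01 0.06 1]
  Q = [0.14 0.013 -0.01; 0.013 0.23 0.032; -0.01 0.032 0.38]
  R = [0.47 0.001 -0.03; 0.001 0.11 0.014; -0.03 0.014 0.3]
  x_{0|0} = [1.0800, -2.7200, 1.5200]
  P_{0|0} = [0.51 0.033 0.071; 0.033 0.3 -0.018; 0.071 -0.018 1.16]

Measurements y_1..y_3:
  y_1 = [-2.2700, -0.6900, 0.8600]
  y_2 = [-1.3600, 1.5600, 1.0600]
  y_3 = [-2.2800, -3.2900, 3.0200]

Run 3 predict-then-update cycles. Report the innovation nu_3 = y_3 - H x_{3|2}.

step 1: x^-=[1.1192, -3.0552, 1.7376]  P^-=[0.5486 -0.0534 0.0434; -0.0534 0.5858 0.0617; 0.0434 0.0617 1.7989]  S=[1.1105 -0.0776 -0.3282; -0.0776 0.7342 0.3015; -0.3282 0.3015 2.1093]  K=[0.5311 0.1337 0.0852; -0.1338 0.8122 -0.0913; -0.0118 -0.0089 0.8542]  nu=[-3.6875, 1.9228, -0.7055]  x^+=[-0.6423, -0.9356, 1.1614]  P^+=[0.2408 -0.0425 0.0116; -0.0425 0.0999 -0.0176; 0.0116 -0.0176 0.2574]
step 2: x^-=[-0.5913, -0.8834, 1.0440]  P^-=[0.3448 -0.0701 0.0256; -0.0701 0.3651 0.0084; 0.0256 0.0084 0.6970]  S=[0.8714 -0.0688 -0.1367; -0.0688 0.4712 0.1194; -0.1367 0.1194 0.9998]  K=[0.4240 0.0754 0.0738; -0.1192 0.7426 -0.0753; -0.0071 0.0013 0.6968]  nu=[-0.7574, 2.4809, 0.0749]  x^+=[-0.7198, 1.0436, 1.1048]  P^+=[0.1916 -0.0373 0.0108; -0.0373 0.0908 -0.0137; 0.0108 -0.0137 0.2100]
step 3: x^-=[-0.8731, 1.2825, 1.0830]  P^-=[0.3036 -0.0580 0.0190; -0.0580 0.3521 0.0134; 0.0190 0.0134 0.6390]  S=[0.8256 -0.0649 -0.1334; -0.0649 0.4617 0.1164; -0.1334 0.1164 0.9423]  K=[0.3941 0.0750 0.0663; -0.1120 0.7375 -0.0709; -0.0097 0.0052 0.6772]  nu=[-0.9554, -4.4713, 1.8687]  x^+=[-1.4613, -2.0405, 2.3345]  P^+=[0.1782 -0.0341 0.0094; -0.0341 0.0895 -0.0126; 0.0094 -0.0126 0.2042]

innov = [-0.9554, -4.4713, 1.8687]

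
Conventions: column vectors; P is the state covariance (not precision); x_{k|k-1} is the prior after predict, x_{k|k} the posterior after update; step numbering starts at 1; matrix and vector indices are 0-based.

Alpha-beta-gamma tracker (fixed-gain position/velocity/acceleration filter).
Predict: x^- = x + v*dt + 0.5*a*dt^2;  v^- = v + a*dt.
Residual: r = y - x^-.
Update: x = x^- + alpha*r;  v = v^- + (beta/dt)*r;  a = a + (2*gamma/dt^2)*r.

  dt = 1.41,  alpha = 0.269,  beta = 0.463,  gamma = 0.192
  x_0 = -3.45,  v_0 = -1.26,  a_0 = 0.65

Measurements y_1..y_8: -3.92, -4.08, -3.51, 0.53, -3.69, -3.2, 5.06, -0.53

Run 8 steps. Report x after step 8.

step 1: x_pred=-4.5805  r=0.6605  x^+=-4.4028  v^+=-0.1266  a^+=0.7776
step 2: x_pred=-3.8084  r=-0.2716  x^+=-3.8815  v^+=0.8806  a^+=0.7251
step 3: x_pred=-1.9191  r=-1.5909  x^+=-2.3470  v^+=1.3806  a^+=0.4178
step 4: x_pred=0.0149  r=0.5151  x^+=0.1535  v^+=2.1388  a^+=0.5173
step 5: x_pred=3.6834  r=-7.3734  x^+=1.7000  v^+=0.4470  a^+=-0.9069
step 6: x_pred=1.4288  r=-4.6288  x^+=0.1837  v^+=-2.3516  a^+=-1.8009
step 7: x_pred=-4.9223  r=9.9823  x^+=-2.2370  v^+=-1.6130  a^+=0.1272
step 8: x_pred=-4.3850  r=3.8550  x^+=-3.3480  v^+=-0.1679  a^+=0.8717

x_post = -3.3480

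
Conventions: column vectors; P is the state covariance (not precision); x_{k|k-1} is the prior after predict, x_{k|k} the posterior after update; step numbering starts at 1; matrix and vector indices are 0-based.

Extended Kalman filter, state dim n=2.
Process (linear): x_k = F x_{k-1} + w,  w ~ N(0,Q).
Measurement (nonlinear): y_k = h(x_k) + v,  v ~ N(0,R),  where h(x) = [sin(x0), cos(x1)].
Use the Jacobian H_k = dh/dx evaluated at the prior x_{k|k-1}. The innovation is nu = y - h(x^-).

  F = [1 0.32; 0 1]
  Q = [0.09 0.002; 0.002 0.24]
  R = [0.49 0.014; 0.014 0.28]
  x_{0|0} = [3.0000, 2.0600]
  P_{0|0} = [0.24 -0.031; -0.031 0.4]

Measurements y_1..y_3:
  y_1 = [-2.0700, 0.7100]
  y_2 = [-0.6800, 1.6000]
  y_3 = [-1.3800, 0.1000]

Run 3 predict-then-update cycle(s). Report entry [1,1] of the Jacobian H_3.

step 1: x^-=[3.6592, 2.0600]  P^-=[0.3511 0.0990; 0.0990 0.6400]  H_jac=[-0.8690 0.0000; 0.0000 -0.8827]  S=[0.7552 0.0899; 0.0899 0.7787]  K=[-0.3961 -0.0665; -0.0279 -0.7223]  nu=[-1.5752, 1.1799]  x^+=[4.2048, 1.2517]  P^+=[0.2244 0.0274; 0.0274 0.2296]
step 2: x^-=[4.6053, 1.2517]  P^-=[0.3555 0.1028; 0.1028 0.4696]  H_jac=[-0.1069 0.0000; 0.0000 -0.9495]  S=[0.4941 0.0244; 0.0244 0.7033]  K=[-0.0701 -0.1364; 0.0091 -0.6342]  nu=[0.3143, 1.2863]  x^+=[4.4078, 0.4388]  P^+=[0.3395 0.0413; 0.0413 0.1869]
step 3: x^-=[4.5483, 0.4388]  P^-=[0.4750 0.1031; 0.1031 0.4269]  H_jac=[-0.1634 0.0000; 0.0000 -0.4248]  S=[0.5027 0.0212; 0.0212 0.3570]  K=[-0.1496 -0.1138; -0.0122 -0.5072]  nu=[-0.3934, -0.8053]  x^+=[4.6987, 0.8520]  P^+=[0.4584 0.0799; 0.0799 0.3347]

H_jac[1,1] = -0.4248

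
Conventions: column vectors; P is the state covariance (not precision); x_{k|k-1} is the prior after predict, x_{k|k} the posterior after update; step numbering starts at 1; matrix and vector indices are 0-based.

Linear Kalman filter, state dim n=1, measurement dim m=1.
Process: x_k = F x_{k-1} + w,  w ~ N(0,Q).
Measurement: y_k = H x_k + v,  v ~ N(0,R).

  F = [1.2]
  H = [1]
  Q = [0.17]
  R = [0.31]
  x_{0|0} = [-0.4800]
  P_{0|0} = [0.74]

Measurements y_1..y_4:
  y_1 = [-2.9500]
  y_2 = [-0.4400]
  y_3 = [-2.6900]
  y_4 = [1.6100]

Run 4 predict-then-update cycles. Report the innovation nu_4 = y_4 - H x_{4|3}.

innov = [4.3306]

step 1: x^-=[-0.5760]  P^-=[1.2356]  S=[1.5456]  K=[0.7994]  nu=[-2.3740]  x^+=[-2.4738]  P^+=[0.2478]
step 2: x^-=[-2.9686]  P^-=[0.5269]  S=[0.8369]  K=[0.6296]  nu=[2.5286]  x^+=[-1.3767]  P^+=[0.1952]
step 3: x^-=[-1.6520]  P^-=[0.4510]  S=[0.7610]  K=[0.5927]  nu=[-1.0380]  x^+=[-2.2672]  P^+=[0.1837]
step 4: x^-=[-2.7206]  P^-=[0.4346]  S=[0.7446]  K=[0.5836]  nu=[4.3306]  x^+=[-0.1931]  P^+=[0.1809]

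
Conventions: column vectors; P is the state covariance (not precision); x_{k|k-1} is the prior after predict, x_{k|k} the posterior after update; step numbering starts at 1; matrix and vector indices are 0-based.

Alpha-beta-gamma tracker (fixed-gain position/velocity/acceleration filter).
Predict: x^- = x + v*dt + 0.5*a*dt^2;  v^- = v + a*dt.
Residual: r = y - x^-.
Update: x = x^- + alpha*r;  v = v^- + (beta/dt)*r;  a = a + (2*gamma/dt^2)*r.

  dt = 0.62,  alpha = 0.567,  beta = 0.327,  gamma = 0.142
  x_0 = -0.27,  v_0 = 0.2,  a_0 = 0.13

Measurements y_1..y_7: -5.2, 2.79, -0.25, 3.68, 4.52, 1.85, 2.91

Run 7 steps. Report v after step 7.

v_post = 0.5568

step 1: x_pred=-0.1210  r=-5.0790  x^+=-3.0008  v^+=-2.3982  a^+=-3.6224
step 2: x_pred=-5.1839  r=7.9739  x^+=-0.6627  v^+=-0.4385  a^+=2.2688
step 3: x_pred=-0.4985  r=0.2485  x^+=-0.3576  v^+=1.0992  a^+=2.4524
step 4: x_pred=0.7953  r=2.8847  x^+=2.4309  v^+=4.1412  a^+=4.5837
step 5: x_pred=5.8794  r=-1.3594  x^+=5.1086  v^+=6.2660  a^+=3.5793
step 6: x_pred=9.6815  r=-7.8315  x^+=5.2410  v^+=4.3547  a^+=-2.2067
step 7: x_pred=7.5168  r=-4.6068  x^+=4.9048  v^+=0.5568  a^+=-5.6103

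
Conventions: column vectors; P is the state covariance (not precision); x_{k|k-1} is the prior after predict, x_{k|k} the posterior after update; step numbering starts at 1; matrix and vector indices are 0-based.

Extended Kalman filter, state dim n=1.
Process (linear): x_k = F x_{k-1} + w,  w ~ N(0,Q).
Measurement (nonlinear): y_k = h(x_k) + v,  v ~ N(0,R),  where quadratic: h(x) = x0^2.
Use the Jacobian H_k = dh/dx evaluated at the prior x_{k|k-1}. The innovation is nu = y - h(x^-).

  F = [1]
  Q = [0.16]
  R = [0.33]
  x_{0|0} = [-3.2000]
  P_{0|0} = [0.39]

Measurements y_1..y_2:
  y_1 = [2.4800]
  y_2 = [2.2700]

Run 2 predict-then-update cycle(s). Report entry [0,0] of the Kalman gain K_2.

step 1: x^-=[-3.2000]  P^-=[0.5500]  H_jac=[-6.4000]  S=[22.8580]  K=[-0.1540]  nu=[-7.7600]  x^+=[-2.0050]  P^+=[0.0079]
step 2: x^-=[-2.0050]  P^-=[0.1679]  H_jac=[-4.0100]  S=[3.0305]  K=[-0.2222]  nu=[-1.7500]  x^+=[-1.6161]  P^+=[0.0183]

K[0,0] = -0.2222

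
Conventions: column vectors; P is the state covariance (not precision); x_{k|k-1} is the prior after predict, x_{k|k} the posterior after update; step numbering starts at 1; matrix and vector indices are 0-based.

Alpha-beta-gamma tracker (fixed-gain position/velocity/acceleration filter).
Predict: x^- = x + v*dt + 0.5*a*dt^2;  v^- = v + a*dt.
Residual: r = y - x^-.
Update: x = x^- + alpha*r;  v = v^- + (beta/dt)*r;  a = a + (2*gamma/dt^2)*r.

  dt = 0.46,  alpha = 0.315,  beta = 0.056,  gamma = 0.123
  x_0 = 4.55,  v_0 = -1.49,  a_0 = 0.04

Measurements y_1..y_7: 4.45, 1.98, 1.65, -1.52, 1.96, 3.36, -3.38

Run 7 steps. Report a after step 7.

step 1: x_pred=3.8688  r=0.5812  x^+=4.0519  v^+=-1.4008  a^+=0.7156
step 2: x_pred=3.4832  r=-1.5032  x^+=3.0097  v^+=-1.2547  a^+=-1.0320
step 3: x_pred=2.3234  r=-0.6734  x^+=2.1113  v^+=-1.8113  a^+=-1.8148
step 4: x_pred=1.0861  r=-2.6061  x^+=0.2651  v^+=-2.9634  a^+=-4.8445
step 5: x_pred=-1.6106  r=3.5706  x^+=-0.4858  v^+=-4.7572  a^+=-0.6935
step 6: x_pred=-2.7475  r=6.1075  x^+=-0.8237  v^+=-4.3327  a^+=6.4069
step 7: x_pred=-2.1388  r=-1.2412  x^+=-2.5298  v^+=-1.5366  a^+=4.9640

a_post = 4.9640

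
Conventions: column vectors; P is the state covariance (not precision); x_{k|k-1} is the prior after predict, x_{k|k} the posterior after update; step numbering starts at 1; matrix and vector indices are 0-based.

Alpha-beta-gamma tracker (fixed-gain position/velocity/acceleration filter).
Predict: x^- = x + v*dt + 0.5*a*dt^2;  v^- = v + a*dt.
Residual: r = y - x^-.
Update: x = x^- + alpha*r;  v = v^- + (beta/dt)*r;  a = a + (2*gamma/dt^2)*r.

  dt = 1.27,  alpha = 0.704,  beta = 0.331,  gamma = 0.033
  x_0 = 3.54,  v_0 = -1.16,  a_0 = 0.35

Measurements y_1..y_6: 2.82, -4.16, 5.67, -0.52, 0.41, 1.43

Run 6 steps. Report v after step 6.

v_post = 0.7675

step 1: x_pred=2.3491  r=0.4709  x^+=2.6806  v^+=-0.5928  a^+=0.3693
step 2: x_pred=2.2256  r=-6.3856  x^+=-2.2699  v^+=-1.7881  a^+=0.1080
step 3: x_pred=-4.4536  r=10.1236  x^+=2.6734  v^+=0.9876  a^+=0.5222
step 4: x_pred=4.3488  r=-4.8688  x^+=0.9212  v^+=0.3819  a^+=0.3230
step 5: x_pred=1.6666  r=-1.2566  x^+=0.7820  v^+=0.4646  a^+=0.2716
step 6: x_pred=1.5910  r=-0.1610  x^+=1.4776  v^+=0.7675  a^+=0.2650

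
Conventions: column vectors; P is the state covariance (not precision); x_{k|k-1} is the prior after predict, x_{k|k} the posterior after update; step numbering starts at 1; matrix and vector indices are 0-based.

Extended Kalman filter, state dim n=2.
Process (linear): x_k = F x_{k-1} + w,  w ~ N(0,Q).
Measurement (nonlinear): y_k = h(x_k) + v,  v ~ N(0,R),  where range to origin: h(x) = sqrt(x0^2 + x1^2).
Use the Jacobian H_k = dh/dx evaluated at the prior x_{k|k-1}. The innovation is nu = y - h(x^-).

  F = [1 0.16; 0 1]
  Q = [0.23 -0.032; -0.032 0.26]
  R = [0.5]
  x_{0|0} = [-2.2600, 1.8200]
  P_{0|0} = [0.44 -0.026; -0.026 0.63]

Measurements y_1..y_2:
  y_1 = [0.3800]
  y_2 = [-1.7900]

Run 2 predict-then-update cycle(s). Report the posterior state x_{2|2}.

x_post = [0.3604, -0.0678]

step 1: x^-=[-1.9688, 1.8200]  P^-=[0.6778 0.0428; 0.0428 0.8900]  H_jac=[-0.7343 0.6788]  S=[1.2329]  K=[-0.3801; 0.4645]  nu=[-2.3012]  x^+=[-1.0941, 0.7511]  P^+=[0.4997 0.2605; 0.2605 0.6240]
step 2: x^-=[-0.9739, 0.7511]  P^-=[0.8290 0.3283; 0.3283 0.8840]  H_jac=[-0.7919 0.6107]  S=[1.0319]  K=[-0.4418; 0.2712]  nu=[-3.0199]  x^+=[0.3604, -0.0678]  P^+=[0.6275 0.4520; 0.4520 0.8081]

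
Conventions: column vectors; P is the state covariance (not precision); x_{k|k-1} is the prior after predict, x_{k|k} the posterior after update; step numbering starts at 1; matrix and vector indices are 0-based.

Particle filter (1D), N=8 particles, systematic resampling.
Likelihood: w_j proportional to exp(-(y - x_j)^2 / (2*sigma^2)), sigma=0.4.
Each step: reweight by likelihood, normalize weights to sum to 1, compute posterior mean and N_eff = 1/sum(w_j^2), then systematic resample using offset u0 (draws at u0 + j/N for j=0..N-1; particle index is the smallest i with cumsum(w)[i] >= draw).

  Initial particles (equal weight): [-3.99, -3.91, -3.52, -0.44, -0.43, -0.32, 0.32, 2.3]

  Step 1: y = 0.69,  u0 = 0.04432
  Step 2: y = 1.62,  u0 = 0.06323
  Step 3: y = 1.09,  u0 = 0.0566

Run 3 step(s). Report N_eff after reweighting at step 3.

step 1: w=[0.0000, 0.0000, 0.0000, 0.0253, 0.0271, 0.0564, 0.8908, 0.0004]  mean=0.2452  Neff=1.2530  idx=[4, 6, 6, 6, 6, 6, 6, 6]
step 2: w=[0.0001, 0.1428, 0.1428, 0.1428, 0.1428, 0.1428, 0.1428, 0.1428]  mean=0.3200  Neff=7.0008  idx=[1, 2, 3, 4, 4, 5, 6, 7]
step 3: w=[0.1250, 0.1250, 0.1250, 0.1250, 0.1250, 0.1250, 0.1250, 0.1250]  mean=0.3200  Neff=8.0000  idx=[0, 1, 2, 3, 4, 5, 6, 7]

N_eff = 8.0000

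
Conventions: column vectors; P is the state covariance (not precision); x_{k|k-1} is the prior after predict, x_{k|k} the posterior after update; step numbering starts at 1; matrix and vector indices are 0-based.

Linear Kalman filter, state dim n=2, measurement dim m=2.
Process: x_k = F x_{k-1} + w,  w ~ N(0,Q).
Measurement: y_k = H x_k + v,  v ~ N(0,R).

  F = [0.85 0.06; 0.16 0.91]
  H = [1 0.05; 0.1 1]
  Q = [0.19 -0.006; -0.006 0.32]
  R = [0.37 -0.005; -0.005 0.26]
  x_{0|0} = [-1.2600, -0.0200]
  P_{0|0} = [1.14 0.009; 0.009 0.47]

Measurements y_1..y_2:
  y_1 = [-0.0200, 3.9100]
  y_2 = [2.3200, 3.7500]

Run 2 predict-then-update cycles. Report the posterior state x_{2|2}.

step 1: x^-=[-1.0722, -0.2198]  P^-=[1.0163 0.1817; 0.1817 0.7410]  S=[1.4063 0.3163; 0.3163 1.0475]  K=[0.7170 0.0540; -0.0080 0.7272]  nu=[1.0632, 4.2370]  x^+=[-0.0811, 2.8527]  P^+=[0.2658 -0.0161; -0.0161 0.1907]
step 2: x^-=[0.1022, 2.5830]  P^-=[0.3811 0.0279; 0.0279 0.4800]  S=[0.7551 0.0852; 0.0852 0.7494]  K=[0.5031 0.0309; -0.0040 0.6447]  nu=[2.0886, 1.1568]  x^+=[1.1887, 3.3205]  P^+=[0.1866 -0.0131; -0.0131 0.1690]

x_post = [1.1887, 3.3205]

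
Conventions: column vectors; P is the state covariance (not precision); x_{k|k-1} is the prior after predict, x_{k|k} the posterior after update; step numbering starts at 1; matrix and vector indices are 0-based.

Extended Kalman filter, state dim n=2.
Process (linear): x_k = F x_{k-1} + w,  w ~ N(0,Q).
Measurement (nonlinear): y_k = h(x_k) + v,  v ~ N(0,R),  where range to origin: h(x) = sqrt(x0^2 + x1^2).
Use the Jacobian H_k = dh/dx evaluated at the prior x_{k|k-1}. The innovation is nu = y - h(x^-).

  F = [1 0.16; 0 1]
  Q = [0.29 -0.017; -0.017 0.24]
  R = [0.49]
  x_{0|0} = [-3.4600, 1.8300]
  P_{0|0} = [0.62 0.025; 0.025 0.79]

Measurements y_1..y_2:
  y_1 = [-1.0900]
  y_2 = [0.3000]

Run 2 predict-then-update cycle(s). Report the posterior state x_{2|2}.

step 1: x^-=[-3.1672, 1.8300]  P^-=[0.9382 0.1344; 0.1344 1.0300]  H_jac=[-0.8659 0.5003]  S=[1.3348]  K=[-0.5583; 0.2989]  nu=[-4.7479]  x^+=[-0.5167, 0.4110]  P^+=[0.5223 0.3571; 0.3571 0.9108]
step 2: x^-=[-0.4509, 0.4110]  P^-=[0.9498 0.4858; 0.4858 1.1508]  H_jac=[-0.7391 0.6736]  S=[1.0473]  K=[-0.3579; 0.3973]  nu=[-0.3101]  x^+=[-0.3400, 0.2878]  P^+=[0.8157 0.6347; 0.6347 0.9855]

x_post = [-0.3400, 0.2878]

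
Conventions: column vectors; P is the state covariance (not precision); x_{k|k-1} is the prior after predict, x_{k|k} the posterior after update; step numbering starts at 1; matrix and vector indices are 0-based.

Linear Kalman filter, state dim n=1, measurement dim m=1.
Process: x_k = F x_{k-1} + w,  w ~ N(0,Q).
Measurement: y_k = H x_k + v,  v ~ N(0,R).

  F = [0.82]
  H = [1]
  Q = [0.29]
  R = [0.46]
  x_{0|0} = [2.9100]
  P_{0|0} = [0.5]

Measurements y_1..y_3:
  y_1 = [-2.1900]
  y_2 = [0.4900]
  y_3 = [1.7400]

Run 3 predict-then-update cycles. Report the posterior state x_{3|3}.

x_post = [0.9169]

step 1: x^-=[2.3862]  P^-=[0.6262]  S=[1.0862]  K=[0.5765]  nu=[-4.5762]  x^+=[-0.2520]  P^+=[0.2652]
step 2: x^-=[-0.2066]  P^-=[0.4683]  S=[0.9283]  K=[0.5045]  nu=[0.6966]  x^+=[0.1448]  P^+=[0.2321]
step 3: x^-=[0.1187]  P^-=[0.4460]  S=[0.9060]  K=[0.4923]  nu=[1.6213]  x^+=[0.9169]  P^+=[0.2265]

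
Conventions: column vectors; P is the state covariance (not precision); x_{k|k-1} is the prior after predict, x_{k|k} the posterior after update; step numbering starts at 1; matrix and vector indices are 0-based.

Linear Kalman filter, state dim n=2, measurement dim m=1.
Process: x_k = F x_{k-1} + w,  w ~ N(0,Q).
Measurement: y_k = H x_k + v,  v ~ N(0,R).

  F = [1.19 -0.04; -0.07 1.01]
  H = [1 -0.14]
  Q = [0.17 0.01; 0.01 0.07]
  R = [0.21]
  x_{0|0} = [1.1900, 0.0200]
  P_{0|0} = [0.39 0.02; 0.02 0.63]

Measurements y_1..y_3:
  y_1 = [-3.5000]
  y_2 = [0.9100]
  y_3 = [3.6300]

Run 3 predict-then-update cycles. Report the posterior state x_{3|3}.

step 1: x^-=[1.4153, -0.0631]  P^-=[0.7214 -0.0238; -0.0238 0.7117]  S=[0.9520]  K=[0.7613; -0.1297]  nu=[-4.9241]  x^+=[-2.3332, 0.5756]  P^+=[0.1697 0.0702; 0.0702 0.6957]
step 2: x^-=[-2.7996, 0.7447]  P^-=[0.4047 0.0523; 0.0523 0.7706]  S=[0.6152]  K=[0.6460; -0.0904]  nu=[3.8138]  x^+=[-0.3359, 0.4000]  P^+=[0.1480 0.0882; 0.0882 0.7656]
step 3: x^-=[-0.4157, 0.4275]  P^-=[0.3724 0.0730; 0.0730 0.8392]  S=[0.5784]  K=[0.6262; -0.0769]  nu=[4.1055]  x^+=[2.1551, 0.1117]  P^+=[0.1456 0.1009; 0.1009 0.8358]

x_post = [2.1551, 0.1117]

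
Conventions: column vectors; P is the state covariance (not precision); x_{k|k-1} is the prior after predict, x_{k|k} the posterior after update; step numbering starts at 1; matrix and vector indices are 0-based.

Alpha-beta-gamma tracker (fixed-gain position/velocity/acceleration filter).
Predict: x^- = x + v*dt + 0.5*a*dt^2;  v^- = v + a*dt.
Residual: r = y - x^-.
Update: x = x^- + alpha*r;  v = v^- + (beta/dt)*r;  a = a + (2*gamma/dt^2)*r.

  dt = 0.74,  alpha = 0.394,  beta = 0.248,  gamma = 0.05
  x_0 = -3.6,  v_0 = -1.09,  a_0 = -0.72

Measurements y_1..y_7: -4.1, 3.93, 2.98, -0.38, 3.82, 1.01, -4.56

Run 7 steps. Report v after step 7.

step 1: x_pred=-4.6037  r=0.5037  x^+=-4.4053  v^+=-1.4540  a^+=-0.6280
step 2: x_pred=-5.6532  r=9.5832  x^+=-1.8774  v^+=1.2929  a^+=1.1220
step 3: x_pred=-0.6134  r=3.5934  x^+=0.8024  v^+=3.3275  a^+=1.7782
step 4: x_pred=3.7516  r=-4.1316  x^+=2.1238  v^+=3.2587  a^+=1.0237
step 5: x_pred=4.8155  r=-0.9955  x^+=4.4233  v^+=3.6827  a^+=0.8419
step 6: x_pred=7.3790  r=-6.3690  x^+=4.8696  v^+=2.1712  a^+=-0.3211
step 7: x_pred=6.3884  r=-10.9484  x^+=2.0747  v^+=-1.7356  a^+=-2.3205

v_post = -1.7356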